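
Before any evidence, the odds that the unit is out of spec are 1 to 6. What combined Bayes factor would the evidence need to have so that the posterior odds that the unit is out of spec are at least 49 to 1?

294

Prior odds = 1/6.
Target odds = 49.
Required Bayes factor = 49 ÷ (1/6) = 294.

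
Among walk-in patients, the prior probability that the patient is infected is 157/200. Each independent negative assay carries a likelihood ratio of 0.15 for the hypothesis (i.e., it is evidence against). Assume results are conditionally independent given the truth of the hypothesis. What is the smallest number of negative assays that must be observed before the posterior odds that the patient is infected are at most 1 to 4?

Prior odds: 0.785 ÷ 0.215 = 157/43.
Likelihood ratio per negative assay = 0.15.
Target odds = 0.25.
Need (157/43) × 0.15ⁿ ≤ 0.25, i.e. 0.15ⁿ ≤ 43/628.
0.15¹ = 0.15 is still above 43/628 but 0.15² = 0.0225 is at or below it, so n = 2.

2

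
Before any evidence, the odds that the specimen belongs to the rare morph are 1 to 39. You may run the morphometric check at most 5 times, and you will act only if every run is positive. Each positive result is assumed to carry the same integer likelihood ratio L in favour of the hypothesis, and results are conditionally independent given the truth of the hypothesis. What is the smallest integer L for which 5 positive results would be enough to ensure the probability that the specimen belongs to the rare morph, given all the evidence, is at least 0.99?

6

Prior odds = 1/39.
Target odds = 0.99/0.01 = 99.
Need L⁵ ≥ 99 ÷ (1/39) = 3861.
5⁵ = 3125 < 3861 ≤ 7776 = 6⁵, so L = 6.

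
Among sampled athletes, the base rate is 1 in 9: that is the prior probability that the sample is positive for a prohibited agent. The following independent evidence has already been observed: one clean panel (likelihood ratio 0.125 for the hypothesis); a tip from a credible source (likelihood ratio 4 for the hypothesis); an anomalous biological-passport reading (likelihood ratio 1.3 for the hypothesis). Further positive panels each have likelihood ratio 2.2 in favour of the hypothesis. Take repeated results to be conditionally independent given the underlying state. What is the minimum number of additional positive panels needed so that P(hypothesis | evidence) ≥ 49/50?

9

Prior odds = (1/9)/(8/9) = 0.125.
Combined Bayes factor of the evidence already in hand = 0.125 × 4 × 1.3 = 0.65.
Odds after that evidence = 0.125 × 0.65 = 0.08125.
Target odds = 0.98/0.02 = 49.
Need 2.2ⁿ ≥ 49 ÷ 0.08125 = 7840/13.
2.2⁸ = 214358881/390625 falls short of 7840/13 but 2.2⁹ ≈1207.27 reaches it, so n = 9.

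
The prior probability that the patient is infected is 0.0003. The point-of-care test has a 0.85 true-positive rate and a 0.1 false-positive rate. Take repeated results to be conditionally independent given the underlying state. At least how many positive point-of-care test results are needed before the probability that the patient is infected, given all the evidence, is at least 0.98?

6

Prior odds = 0.0003/0.9997 = 3/9997.
Likelihood ratio of a positive result = 0.85/0.1 = 8.5.
Target odds: 0.98 ÷ 0.02 = 49.
Need (3/9997) × 8.5ⁿ ≥ 49, i.e. 8.5ⁿ ≥ 489853/3.
8.5⁵ = 44370.53125 falls short of 489853/3 but 8.5⁶ = 24137569/64 reaches it, so n = 6.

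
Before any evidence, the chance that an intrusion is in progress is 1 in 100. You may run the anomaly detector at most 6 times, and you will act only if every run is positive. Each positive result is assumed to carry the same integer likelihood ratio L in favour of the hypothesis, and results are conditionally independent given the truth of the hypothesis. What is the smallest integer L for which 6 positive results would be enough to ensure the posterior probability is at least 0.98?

Prior odds = 0.01/0.99 = 1/99.
Target odds = 0.98/0.02 = 49.
Need L⁶ ≥ 49 ÷ (1/99) = 4851.
4⁶ = 4096 < 4851 ≤ 15625 = 5⁶, so L = 5.

5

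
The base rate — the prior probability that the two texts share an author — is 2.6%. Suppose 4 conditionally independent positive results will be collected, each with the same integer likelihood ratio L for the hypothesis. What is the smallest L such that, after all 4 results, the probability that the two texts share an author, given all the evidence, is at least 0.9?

Prior odds = 0.026/0.974 = 13/487.
Target odds = 0.9/0.1 = 9.
Need L⁴ ≥ 9 ÷ (13/487) = 4383/13.
4⁴ = 256 < 4383/13 ≤ 625 = 5⁴, so L = 5.

5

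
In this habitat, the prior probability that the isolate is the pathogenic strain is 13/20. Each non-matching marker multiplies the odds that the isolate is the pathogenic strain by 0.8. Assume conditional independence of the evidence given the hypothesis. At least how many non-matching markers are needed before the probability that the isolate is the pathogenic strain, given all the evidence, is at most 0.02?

Prior odds = 0.65/0.35 = 13/7.
Likelihood ratio per non-matching marker = 0.8.
Target odds: 0.02 ÷ 0.98 = 1/49.
Require 0.8ⁿ ≤ 1/49 ÷ (13/7) = 1/91.
0.8²⁰ ≈0.0115292 is still above 1/91 but 0.8²¹ ≈0.00922337 is at or below it, so n = 21.

21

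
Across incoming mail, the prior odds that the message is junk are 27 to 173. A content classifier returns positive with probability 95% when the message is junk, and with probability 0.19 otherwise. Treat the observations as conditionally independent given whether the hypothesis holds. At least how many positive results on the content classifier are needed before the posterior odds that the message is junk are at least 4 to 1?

Prior odds = 27/173.
Likelihood ratio of a positive result = 0.95/0.19 = 5.
Target odds = 4.
Require 5ⁿ ≥ 4 ÷ (27/173) = 692/27.
5² = 25 falls short of 692/27 but 5³ = 125 reaches it, so n = 3.

3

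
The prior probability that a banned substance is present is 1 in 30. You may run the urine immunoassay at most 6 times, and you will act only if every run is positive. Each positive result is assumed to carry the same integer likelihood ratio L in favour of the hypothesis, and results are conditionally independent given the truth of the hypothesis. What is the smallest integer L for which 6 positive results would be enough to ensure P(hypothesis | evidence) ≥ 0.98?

4

Prior odds = (1/30)/(29/30) = 1/29.
Target odds = 0.98/0.02 = 49.
Need L⁶ ≥ 49 ÷ (1/29) = 1421.
3⁶ = 729 < 1421 ≤ 4096 = 4⁶, so L = 4.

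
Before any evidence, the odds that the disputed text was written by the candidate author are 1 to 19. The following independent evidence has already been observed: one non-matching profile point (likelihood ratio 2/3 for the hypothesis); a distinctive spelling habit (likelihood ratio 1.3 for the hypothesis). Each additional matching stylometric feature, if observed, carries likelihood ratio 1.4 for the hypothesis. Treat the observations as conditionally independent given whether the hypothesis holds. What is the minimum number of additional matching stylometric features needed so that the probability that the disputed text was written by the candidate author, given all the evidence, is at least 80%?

14

Prior odds = 1/19.
Combined Bayes factor of the evidence already in hand = (2/3) × 1.3 = 13/15.
Odds after that evidence = (1/19) × 13/15 = 13/285.
Target odds = 0.8/0.2 = 4.
Need 1.4ⁿ ≥ 4 ÷ (13/285) = 1140/13.
1.4¹³ ≈79.3715 falls short of 1140/13 but 1.4¹⁴ ≈111.12 reaches it, so n = 14.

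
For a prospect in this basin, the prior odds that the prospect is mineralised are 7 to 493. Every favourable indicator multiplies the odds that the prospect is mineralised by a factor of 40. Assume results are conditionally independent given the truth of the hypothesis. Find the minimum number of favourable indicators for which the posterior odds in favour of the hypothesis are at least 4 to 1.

Prior odds = 7/493.
Likelihood ratio per favourable indicator = 40.
Target odds = 4.
Require 40ⁿ ≥ 4 ÷ (7/493) = 1972/7.
40¹ = 40 falls short of 1972/7 but 40² = 1600 reaches it, so n = 2.

2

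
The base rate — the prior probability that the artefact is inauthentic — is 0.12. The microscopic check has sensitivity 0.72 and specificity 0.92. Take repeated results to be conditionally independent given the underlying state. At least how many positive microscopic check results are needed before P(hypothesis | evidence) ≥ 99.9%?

Prior odds: 0.12 ÷ 0.88 = 3/22.
False-positive rate = 1 − 0.92 = 0.08; likelihood ratio of a positive = 0.72/0.08 = 9.
Target posterior odds = 0.999/0.001 = 999.
Require 9ⁿ ≥ 999 ÷ (3/22) = 7326.
9⁴ = 6561 falls short of 7326 but 9⁵ = 59049 reaches it, so n = 5.

5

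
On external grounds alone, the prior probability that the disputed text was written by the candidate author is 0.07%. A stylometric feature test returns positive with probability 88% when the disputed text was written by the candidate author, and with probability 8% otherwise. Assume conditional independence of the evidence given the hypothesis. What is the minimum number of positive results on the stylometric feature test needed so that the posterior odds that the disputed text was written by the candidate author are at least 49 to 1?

5

Prior odds = 0.0007/0.9993 = 7/9993.
Likelihood ratio of a positive result = 0.88/0.08 = 11.
Target odds = 49.
Require 11ⁿ ≥ 49 ÷ (7/9993) = 69951.
11⁴ = 14641 falls short of 69951 but 11⁵ = 161051 reaches it, so n = 5.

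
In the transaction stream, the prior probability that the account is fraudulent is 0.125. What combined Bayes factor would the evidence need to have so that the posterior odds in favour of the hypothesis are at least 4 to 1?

Prior odds = 0.125/0.875 = 1/7.
Target odds = 4.
Required Bayes factor = 4 ÷ (1/7) = 28.

28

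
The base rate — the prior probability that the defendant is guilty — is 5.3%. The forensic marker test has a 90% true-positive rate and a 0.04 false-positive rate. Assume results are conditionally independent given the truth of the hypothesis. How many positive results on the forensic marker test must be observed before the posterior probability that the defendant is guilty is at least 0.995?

3

Prior odds = 0.053/0.947 = 53/947.
Likelihood ratio of a positive result = 0.9/0.04 = 22.5.
Target odds: 0.995 ÷ 0.005 = 199.
Require 22.5ⁿ ≥ 199 ÷ (53/947) = 188453/53.
22.5² = 506.25 falls short of 188453/53 but 22.5³ = 11390.625 reaches it, so n = 3.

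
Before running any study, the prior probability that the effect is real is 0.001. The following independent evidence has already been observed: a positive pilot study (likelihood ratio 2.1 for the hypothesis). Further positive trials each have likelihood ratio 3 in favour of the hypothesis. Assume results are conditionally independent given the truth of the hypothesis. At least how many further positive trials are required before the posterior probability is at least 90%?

8

Prior odds = 0.001/0.999 = 1/999.
Bayes factor of the evidence already in hand = 2.1.
Odds after that evidence = (1/999) × 2.1 = 7/3330.
Target odds = 0.9/0.1 = 9.
Need 3ⁿ ≥ 9 ÷ (7/3330) = 29970/7.
3⁷ = 2187 falls short of 29970/7 but 3⁸ = 6561 reaches it, so n = 8.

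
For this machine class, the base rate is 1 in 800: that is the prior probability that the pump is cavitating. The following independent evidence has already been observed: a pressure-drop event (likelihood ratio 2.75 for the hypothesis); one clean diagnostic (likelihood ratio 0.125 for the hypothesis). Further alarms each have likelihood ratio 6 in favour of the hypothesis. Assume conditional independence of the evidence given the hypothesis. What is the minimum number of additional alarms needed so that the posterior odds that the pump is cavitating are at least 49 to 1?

Prior odds = 0.00125/0.99875 = 1/799.
Combined Bayes factor of the evidence already in hand = 2.75 × 0.125 = 0.34375.
Odds after that evidence = (1/799) × 0.34375 = 11/25568.
Target odds = 49.
Need 6ⁿ ≥ 49 ÷ (11/25568) = 1252832/11.
6⁶ = 46656 falls short of 1252832/11 but 6⁷ = 279936 reaches it, so n = 7.

7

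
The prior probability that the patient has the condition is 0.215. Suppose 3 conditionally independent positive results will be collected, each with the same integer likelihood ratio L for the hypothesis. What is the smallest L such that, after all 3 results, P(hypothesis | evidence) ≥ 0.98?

6

Prior odds = 0.215/0.785 = 43/157.
Target odds = 0.98/0.02 = 49.
Need L³ ≥ 49 ÷ (43/157) = 7693/43.
5³ = 125 < 7693/43 ≤ 216 = 6³, so L = 6.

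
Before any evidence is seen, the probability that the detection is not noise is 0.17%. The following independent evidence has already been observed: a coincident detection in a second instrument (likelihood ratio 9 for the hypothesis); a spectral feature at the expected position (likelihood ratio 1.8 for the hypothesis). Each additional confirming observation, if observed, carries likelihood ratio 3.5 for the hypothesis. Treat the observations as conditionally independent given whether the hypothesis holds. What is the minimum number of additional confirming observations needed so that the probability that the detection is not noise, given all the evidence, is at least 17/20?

Prior odds = 0.0017/0.9983 = 17/9983.
Combined Bayes factor of the evidence already in hand = 9 × 1.8 = 16.2.
Odds after that evidence = (17/9983) × 16.2 = 1377/49915.
Target odds = 0.85/0.15 = 17/3.
Need 3.5ⁿ ≥ 17/3 ÷ (1377/49915) = 49915/243.
3.5⁴ = 150.0625 falls short of 49915/243 but 3.5⁵ = 525.21875 reaches it, so n = 5.

5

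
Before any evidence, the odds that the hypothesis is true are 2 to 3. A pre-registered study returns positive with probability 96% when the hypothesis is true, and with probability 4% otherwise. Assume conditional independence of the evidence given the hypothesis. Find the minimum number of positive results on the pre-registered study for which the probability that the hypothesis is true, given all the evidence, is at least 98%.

Prior odds = 2/3.
Likelihood ratio of a positive result = 0.96/0.04 = 24.
Target odds: 0.98 ÷ 0.02 = 49.
Need (2/3) × 24ⁿ ≥ 49, i.e. 24ⁿ ≥ 73.5.
24¹ = 24 falls short of 73.5 but 24² = 576 reaches it, so n = 2.

2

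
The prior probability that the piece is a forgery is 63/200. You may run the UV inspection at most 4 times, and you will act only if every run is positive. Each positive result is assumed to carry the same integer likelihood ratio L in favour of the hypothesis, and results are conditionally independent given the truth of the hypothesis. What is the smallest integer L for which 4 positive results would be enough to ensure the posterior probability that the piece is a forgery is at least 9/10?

3

Prior odds = 0.315/0.685 = 63/137.
Target odds = 0.9/0.1 = 9.
Need L⁴ ≥ 9 ÷ (63/137) = 137/7.
2⁴ = 16 < 137/7 ≤ 81 = 3⁴, so L = 3.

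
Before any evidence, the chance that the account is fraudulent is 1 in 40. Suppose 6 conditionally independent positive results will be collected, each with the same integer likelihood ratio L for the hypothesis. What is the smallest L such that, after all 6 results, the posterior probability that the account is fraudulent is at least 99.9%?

6

Prior odds = 0.025/0.975 = 1/39.
Target odds = 0.999/0.001 = 999.
Need L⁶ ≥ 999 ÷ (1/39) = 38961.
5⁶ = 15625 < 38961 ≤ 46656 = 6⁶, so L = 6.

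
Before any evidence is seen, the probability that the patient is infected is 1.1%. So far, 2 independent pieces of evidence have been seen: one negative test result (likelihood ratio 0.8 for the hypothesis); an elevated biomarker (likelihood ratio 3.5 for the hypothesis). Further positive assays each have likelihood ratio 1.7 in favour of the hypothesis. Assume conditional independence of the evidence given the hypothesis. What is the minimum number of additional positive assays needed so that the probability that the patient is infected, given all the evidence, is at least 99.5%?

Prior odds = 0.011/0.989 = 11/989.
Combined Bayes factor of the evidence already in hand = 0.8 × 3.5 = 2.8.
Odds after that evidence = (11/989) × 2.8 = 154/4945.
Target odds = 0.995/0.005 = 199.
Need 1.7ⁿ ≥ 199 ÷ (154/4945) = 984055/154.
1.7¹⁶ ≈4866.12 falls short of 984055/154 but 1.7¹⁷ ≈8272.4 reaches it, so n = 17.

17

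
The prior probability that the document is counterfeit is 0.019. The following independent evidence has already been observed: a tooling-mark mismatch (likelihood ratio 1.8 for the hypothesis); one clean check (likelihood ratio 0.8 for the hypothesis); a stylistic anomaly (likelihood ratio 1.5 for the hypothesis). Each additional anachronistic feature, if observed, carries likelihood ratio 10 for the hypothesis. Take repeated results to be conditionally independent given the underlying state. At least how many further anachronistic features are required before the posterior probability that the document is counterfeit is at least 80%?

2

Prior odds = 0.019/0.981 = 19/981.
Combined Bayes factor of the evidence already in hand = 1.8 × 0.8 × 1.5 = 2.16.
Odds after that evidence = (19/981) × 2.16 = 114/2725.
Target odds = 0.8/0.2 = 4.
Need 10ⁿ ≥ 4 ÷ (114/2725) = 5450/57.
10¹ = 10 falls short of 5450/57 but 10² = 100 reaches it, so n = 2.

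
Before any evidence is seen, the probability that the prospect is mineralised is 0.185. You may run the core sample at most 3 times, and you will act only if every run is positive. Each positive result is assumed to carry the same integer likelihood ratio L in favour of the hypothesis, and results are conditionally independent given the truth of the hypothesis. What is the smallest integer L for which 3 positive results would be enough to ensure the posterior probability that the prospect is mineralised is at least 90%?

4

Prior odds = 0.185/0.815 = 37/163.
Target odds = 0.9/0.1 = 9.
Need L³ ≥ 9 ÷ (37/163) = 1467/37.
3³ = 27 < 1467/37 ≤ 64 = 4³, so L = 4.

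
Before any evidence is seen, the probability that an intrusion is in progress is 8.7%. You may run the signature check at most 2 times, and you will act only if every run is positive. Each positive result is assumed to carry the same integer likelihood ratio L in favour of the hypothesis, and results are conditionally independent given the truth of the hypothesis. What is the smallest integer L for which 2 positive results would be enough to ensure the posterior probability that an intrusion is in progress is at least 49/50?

23

Prior odds = 0.087/0.913 = 87/913.
Target odds = 0.98/0.02 = 49.
Need L² ≥ 49 ÷ (87/913) = 44737/87.
22² = 484 < 44737/87 ≤ 529 = 23², so L = 23.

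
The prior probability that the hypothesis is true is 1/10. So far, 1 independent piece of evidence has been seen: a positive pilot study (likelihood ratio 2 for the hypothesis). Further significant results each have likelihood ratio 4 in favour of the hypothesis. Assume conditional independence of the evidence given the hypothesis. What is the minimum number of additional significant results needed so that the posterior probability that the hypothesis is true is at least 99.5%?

Prior odds = 0.1/0.9 = 1/9.
Bayes factor of the evidence already in hand = 2.
Odds after that evidence = (1/9) × 2 = 2/9.
Target odds = 0.995/0.005 = 199.
Need 4ⁿ ≥ 199 ÷ (2/9) = 895.5.
4⁴ = 256 falls short of 895.5 but 4⁵ = 1024 reaches it, so n = 5.

5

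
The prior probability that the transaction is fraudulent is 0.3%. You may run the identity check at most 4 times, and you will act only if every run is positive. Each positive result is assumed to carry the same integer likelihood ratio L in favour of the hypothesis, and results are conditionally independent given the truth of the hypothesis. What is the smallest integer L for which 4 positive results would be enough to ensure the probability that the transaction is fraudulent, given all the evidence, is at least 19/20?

Prior odds = 0.003/0.997 = 3/997.
Target odds = 0.95/0.05 = 19.
Need L⁴ ≥ 19 ÷ (3/997) = 18943/3.
8⁴ = 4096 < 18943/3 ≤ 6561 = 9⁴, so L = 9.

9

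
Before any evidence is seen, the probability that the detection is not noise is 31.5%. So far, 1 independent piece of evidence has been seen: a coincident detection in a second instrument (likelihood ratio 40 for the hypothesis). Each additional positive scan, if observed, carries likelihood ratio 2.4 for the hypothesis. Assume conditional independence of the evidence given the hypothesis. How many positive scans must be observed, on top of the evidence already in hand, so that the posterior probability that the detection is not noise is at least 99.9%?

5

Prior odds = 0.315/0.685 = 63/137.
Bayes factor of the evidence already in hand = 40.
Odds after that evidence = (63/137) × 40 = 2520/137.
Target odds = 0.999/0.001 = 999.
Need 2.4ⁿ ≥ 999 ÷ (2520/137) = 15207/280.
2.4⁴ = 33.1776 falls short of 15207/280 but 2.4⁵ = 79.62624 reaches it, so n = 5.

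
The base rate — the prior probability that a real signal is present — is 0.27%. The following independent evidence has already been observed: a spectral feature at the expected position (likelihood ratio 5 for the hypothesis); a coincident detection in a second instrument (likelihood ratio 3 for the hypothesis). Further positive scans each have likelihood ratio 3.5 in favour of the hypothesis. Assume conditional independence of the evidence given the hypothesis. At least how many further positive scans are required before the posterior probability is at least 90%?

Prior odds = 0.0027/0.9973 = 27/9973.
Combined Bayes factor of the evidence already in hand = 5 × 3 = 15.
Odds after that evidence = (27/9973) × 15 = 405/9973.
Target odds = 0.9/0.1 = 9.
Need 3.5ⁿ ≥ 9 ÷ (405/9973) = 9973/45.
3.5⁴ = 150.0625 falls short of 9973/45 but 3.5⁵ = 525.21875 reaches it, so n = 5.

5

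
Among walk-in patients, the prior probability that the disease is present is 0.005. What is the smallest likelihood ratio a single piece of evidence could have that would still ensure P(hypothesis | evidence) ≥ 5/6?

995

Prior odds = 0.005/0.995 = 1/199.
Target odds = (5/6)/(1/6) = 5.
Required Bayes factor = 5 ÷ (1/199) = 995.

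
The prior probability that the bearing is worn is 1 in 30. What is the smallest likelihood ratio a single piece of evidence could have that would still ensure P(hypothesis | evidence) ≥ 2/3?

58

Prior odds = (1/30)/(29/30) = 1/29.
Target odds = (2/3)/(1/3) = 2.
Required Bayes factor = 2 ÷ (1/29) = 58.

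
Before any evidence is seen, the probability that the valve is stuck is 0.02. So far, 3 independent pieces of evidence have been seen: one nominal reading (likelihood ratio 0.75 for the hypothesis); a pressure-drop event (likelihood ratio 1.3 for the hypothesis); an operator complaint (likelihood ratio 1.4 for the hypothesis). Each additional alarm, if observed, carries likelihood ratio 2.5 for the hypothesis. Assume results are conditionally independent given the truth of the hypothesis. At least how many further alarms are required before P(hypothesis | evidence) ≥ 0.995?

10

Prior odds = 0.02/0.98 = 1/49.
Combined Bayes factor of the evidence already in hand = 0.75 × 1.3 × 1.4 = 1.365.
Odds after that evidence = (1/49) × 1.365 = 39/1400.
Target odds = 0.995/0.005 = 199.
Need 2.5ⁿ ≥ 199 ÷ (39/1400) = 278600/39.
2.5⁹ = 1953125/512 falls short of 278600/39 but 2.5¹⁰ = 9765625/1024 reaches it, so n = 10.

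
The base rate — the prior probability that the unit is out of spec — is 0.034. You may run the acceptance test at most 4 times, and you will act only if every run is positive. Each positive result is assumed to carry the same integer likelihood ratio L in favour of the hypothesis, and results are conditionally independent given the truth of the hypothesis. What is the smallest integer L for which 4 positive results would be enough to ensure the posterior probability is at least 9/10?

Prior odds = 0.034/0.966 = 17/483.
Target odds = 0.9/0.1 = 9.
Need L⁴ ≥ 9 ÷ (17/483) = 4347/17.
3⁴ = 81 < 4347/17 ≤ 256 = 4⁴, so L = 4.

4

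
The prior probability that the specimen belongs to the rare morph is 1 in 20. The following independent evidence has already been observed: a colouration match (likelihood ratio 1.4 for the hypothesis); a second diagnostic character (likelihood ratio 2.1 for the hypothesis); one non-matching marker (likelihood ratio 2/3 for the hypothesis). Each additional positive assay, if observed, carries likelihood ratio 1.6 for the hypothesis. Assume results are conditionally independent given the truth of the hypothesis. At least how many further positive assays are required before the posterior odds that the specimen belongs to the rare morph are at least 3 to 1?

Prior odds = 0.05/0.95 = 1/19.
Combined Bayes factor of the evidence already in hand = 1.4 × 2.1 × (2/3) = 1.96.
Odds after that evidence = (1/19) × 1.96 = 49/475.
Target odds = 3.
Need 1.6ⁿ ≥ 3 ÷ (49/475) = 1425/49.
1.6⁷ = 2097152/78125 falls short of 1425/49 but 1.6⁸ = 16777216/390625 reaches it, so n = 8.

8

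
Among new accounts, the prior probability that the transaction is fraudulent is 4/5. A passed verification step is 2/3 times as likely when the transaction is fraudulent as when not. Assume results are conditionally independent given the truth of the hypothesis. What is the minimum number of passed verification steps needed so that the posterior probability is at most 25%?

Prior odds: 0.8 ÷ 0.2 = 4.
Likelihood ratio per passed verification step = 2/3.
Target odds: 0.25 ÷ 0.75 = 1/3.
Require (2/3)ⁿ ≤ 1/3 ÷ 4 = 1/12.
(2/3)⁶ = 64/729 is still above 1/12 but (2/3)⁷ = 128/2187 is at or below it, so n = 7.

7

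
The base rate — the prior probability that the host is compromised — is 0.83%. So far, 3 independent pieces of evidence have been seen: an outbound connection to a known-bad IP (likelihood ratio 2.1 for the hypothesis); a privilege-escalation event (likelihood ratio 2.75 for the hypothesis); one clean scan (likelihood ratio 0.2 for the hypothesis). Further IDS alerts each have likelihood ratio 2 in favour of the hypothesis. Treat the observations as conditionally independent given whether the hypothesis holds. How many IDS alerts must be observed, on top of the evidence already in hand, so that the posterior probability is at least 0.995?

Prior odds = 0.0083/0.9917 = 83/9917.
Combined Bayes factor of the evidence already in hand = 2.1 × 2.75 × 0.2 = 1.155.
Odds after that evidence = (83/9917) × 1.155 = 19173/1983400.
Target odds = 0.995/0.005 = 199.
Need 2ⁿ ≥ 199 ÷ (19173/1983400) = 394696600/19173.
2¹⁴ = 16384 falls short of 394696600/19173 but 2¹⁵ = 32768 reaches it, so n = 15.

15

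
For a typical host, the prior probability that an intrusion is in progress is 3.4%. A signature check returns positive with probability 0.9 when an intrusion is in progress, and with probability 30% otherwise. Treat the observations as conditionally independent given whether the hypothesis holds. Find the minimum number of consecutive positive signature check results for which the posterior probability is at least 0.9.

Prior odds: 0.034 ÷ 0.966 = 17/483.
Likelihood ratio of a positive result = 0.9/0.3 = 3.
Target posterior odds = 0.9/0.1 = 9.
Need (17/483) × 3ⁿ ≥ 9, i.e. 3ⁿ ≥ 4347/17.
3⁵ = 243 falls short of 4347/17 but 3⁶ = 729 reaches it, so n = 6.

6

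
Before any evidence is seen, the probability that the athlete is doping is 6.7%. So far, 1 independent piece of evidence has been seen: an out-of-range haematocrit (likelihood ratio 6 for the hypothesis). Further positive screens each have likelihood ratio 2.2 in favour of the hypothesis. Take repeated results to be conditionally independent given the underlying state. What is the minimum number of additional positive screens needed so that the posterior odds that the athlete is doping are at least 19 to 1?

Prior odds = 0.067/0.933 = 67/933.
Bayes factor of the evidence already in hand = 6.
Odds after that evidence = (67/933) × 6 = 134/311.
Target odds = 19.
Need 2.2ⁿ ≥ 19 ÷ (134/311) = 5909/134.
2.2⁴ = 23.4256 falls short of 5909/134 but 2.2⁵ = 51.53632 reaches it, so n = 5.

5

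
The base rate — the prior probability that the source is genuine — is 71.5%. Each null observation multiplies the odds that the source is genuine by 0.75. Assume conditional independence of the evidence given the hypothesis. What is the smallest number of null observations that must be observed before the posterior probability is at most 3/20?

Prior odds = 0.715/0.285 = 143/57.
Likelihood ratio per null observation = 0.75.
Target posterior odds = 0.15/0.85 = 3/17.
Require 0.75ⁿ ≤ 3/17 ÷ (143/57) = 171/2431.
0.75⁹ = 19683/262144 is still above 171/2431 but 0.75¹⁰ = 59049/1048576 is at or below it, so n = 10.

10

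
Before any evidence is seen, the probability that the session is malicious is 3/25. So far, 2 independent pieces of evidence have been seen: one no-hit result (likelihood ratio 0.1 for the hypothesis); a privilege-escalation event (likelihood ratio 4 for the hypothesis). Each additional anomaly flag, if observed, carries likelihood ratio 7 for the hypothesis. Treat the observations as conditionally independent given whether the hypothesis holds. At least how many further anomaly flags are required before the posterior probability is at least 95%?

4

Prior odds = 0.12/0.88 = 3/22.
Combined Bayes factor of the evidence already in hand = 0.1 × 4 = 0.4.
Odds after that evidence = (3/22) × 0.4 = 3/55.
Target odds = 0.95/0.05 = 19.
Need 7ⁿ ≥ 19 ÷ (3/55) = 1045/3.
7³ = 343 falls short of 1045/3 but 7⁴ = 2401 reaches it, so n = 4.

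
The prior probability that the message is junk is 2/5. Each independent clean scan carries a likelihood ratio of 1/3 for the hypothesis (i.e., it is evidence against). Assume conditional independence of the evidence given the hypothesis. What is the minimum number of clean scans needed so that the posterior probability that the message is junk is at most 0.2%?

Prior odds = 0.4/0.6 = 2/3.
Likelihood ratio per clean scan = 1/3.
Target odds: 0.002 ÷ 0.998 = 1/499.
Need (2/3) × (1/3)ⁿ ≤ 1/499, i.e. (1/3)ⁿ ≤ 3/998.
(1/3)⁵ = 1/243 is still above 3/998 but (1/3)⁶ = 1/729 is at or below it, so n = 6.

6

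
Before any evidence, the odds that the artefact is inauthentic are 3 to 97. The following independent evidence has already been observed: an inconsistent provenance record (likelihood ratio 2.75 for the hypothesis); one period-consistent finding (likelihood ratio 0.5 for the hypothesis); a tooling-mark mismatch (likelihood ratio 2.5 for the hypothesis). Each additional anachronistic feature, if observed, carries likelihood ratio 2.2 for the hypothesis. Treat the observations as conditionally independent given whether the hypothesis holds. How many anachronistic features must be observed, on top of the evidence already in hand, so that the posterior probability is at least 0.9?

6

Prior odds = 3/97.
Combined Bayes factor of the evidence already in hand = 2.75 × 0.5 × 2.5 = 3.4375.
Odds after that evidence = (3/97) × 3.4375 = 165/1552.
Target odds = 0.9/0.1 = 9.
Need 2.2ⁿ ≥ 9 ÷ (165/1552) = 4656/55.
2.2⁵ = 51.53632 falls short of 4656/55 but 2.2⁶ = 1771561/15625 reaches it, so n = 6.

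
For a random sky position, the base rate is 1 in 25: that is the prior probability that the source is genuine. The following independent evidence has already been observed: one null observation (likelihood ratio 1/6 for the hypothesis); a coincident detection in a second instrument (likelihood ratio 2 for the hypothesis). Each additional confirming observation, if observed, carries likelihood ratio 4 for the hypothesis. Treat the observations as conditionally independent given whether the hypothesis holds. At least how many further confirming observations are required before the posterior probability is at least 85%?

5

Prior odds = 0.04/0.96 = 1/24.
Combined Bayes factor of the evidence already in hand = (1/6) × 2 = 1/3.
Odds after that evidence = (1/24) × 1/3 = 1/72.
Target odds = 0.85/0.15 = 17/3.
Need 4ⁿ ≥ 17/3 ÷ (1/72) = 408.
4⁴ = 256 falls short of 408 but 4⁵ = 1024 reaches it, so n = 5.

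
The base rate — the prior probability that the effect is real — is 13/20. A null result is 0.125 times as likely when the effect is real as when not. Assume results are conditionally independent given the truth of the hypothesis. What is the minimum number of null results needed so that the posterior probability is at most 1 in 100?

3

Prior odds: 0.65 ÷ 0.35 = 13/7.
Likelihood ratio per null result = 0.125.
Target odds: 0.01 ÷ 0.99 = 1/99.
Need (13/7) × 0.125ⁿ ≤ 1/99, i.e. 0.125ⁿ ≤ 7/1287.
0.125² = 0.015625 is still above 7/1287 but 0.125³ = 0.001953125 is at or below it, so n = 3.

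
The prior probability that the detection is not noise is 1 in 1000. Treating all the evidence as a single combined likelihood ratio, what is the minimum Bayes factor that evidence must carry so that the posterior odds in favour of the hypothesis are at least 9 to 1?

Prior odds = 0.001/0.999 = 1/999.
Target odds = 9.
Required Bayes factor = 9 ÷ (1/999) = 8991.

8991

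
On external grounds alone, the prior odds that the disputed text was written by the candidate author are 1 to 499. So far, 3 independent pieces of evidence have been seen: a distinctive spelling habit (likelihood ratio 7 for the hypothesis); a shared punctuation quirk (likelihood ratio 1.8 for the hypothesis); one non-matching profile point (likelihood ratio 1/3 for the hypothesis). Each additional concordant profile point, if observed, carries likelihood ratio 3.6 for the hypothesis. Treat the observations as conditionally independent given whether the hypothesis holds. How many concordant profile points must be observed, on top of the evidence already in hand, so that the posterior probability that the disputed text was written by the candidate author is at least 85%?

6

Prior odds = 1/499.
Combined Bayes factor of the evidence already in hand = 7 × 1.8 × (1/3) = 4.2.
Odds after that evidence = (1/499) × 4.2 = 21/2495.
Target odds = 0.85/0.15 = 17/3.
Need 3.6ⁿ ≥ 17/3 ÷ (21/2495) = 42415/63.
3.6⁵ = 604.66176 falls short of 42415/63 but 3.6⁶ = 34012224/15625 reaches it, so n = 6.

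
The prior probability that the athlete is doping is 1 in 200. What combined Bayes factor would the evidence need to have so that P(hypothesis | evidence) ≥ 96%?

Prior odds = 0.005/0.995 = 1/199.
Target odds = 0.96/0.04 = 24.
Required Bayes factor = 24 ÷ (1/199) = 4776.

4776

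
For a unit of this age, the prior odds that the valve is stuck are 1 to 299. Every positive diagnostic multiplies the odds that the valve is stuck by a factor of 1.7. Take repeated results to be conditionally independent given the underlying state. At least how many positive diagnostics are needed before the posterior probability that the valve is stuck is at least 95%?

17

Prior odds = 1/299.
Likelihood ratio per positive diagnostic = 1.7.
Target posterior odds = 0.95/0.05 = 19.
Require 1.7ⁿ ≥ 19 ÷ (1/299) = 5681.
1.7¹⁶ ≈4866.12 falls short of 5681 but 1.7¹⁷ ≈8272.4 reaches it, so n = 17.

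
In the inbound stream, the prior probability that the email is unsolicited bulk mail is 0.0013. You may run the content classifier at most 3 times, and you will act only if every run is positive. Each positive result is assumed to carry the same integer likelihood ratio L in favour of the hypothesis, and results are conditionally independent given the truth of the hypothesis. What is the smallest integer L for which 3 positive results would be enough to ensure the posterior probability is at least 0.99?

43

Prior odds = 0.0013/0.9987 = 13/9987.
Target odds = 0.99/0.01 = 99.
Need L³ ≥ 99 ÷ (13/9987) = 988713/13.
42³ = 74088 < 988713/13 ≤ 79507 = 43³, so L = 43.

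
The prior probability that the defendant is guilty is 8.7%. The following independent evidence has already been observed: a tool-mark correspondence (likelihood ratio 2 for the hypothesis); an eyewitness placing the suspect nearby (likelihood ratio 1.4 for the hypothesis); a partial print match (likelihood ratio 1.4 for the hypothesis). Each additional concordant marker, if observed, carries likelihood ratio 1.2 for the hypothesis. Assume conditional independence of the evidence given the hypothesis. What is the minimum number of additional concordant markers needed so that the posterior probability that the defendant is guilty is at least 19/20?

Prior odds = 0.087/0.913 = 87/913.
Combined Bayes factor of the evidence already in hand = 2 × 1.4 × 1.4 = 3.92.
Odds after that evidence = (87/913) × 3.92 = 8526/22825.
Target odds = 0.95/0.05 = 19.
Need 1.2ⁿ ≥ 19 ÷ (8526/22825) = 433675/8526.
1.2²¹ ≈46.0051 falls short of 433675/8526 but 1.2²² ≈55.2061 reaches it, so n = 22.

22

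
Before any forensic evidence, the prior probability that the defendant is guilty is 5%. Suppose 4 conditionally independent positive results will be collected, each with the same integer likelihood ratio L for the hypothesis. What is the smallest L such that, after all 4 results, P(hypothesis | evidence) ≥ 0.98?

6

Prior odds = 0.05/0.95 = 1/19.
Target odds = 0.98/0.02 = 49.
Need L⁴ ≥ 49 ÷ (1/19) = 931.
5⁴ = 625 < 931 ≤ 1296 = 6⁴, so L = 6.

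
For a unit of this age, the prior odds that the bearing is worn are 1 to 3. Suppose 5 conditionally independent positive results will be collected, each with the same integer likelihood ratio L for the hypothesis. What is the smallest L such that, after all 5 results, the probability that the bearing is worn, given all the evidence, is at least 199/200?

4

Prior odds = 1/3.
Target odds = 0.995/0.005 = 199.
Need L⁵ ≥ 199 ÷ (1/3) = 597.
3⁵ = 243 < 597 ≤ 1024 = 4⁵, so L = 4.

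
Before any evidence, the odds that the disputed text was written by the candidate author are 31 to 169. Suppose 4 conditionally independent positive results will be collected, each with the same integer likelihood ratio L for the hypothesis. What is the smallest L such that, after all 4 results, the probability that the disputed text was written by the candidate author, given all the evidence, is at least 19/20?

Prior odds = 31/169.
Target odds = 0.95/0.05 = 19.
Need L⁴ ≥ 19 ÷ (31/169) = 3211/31.
3⁴ = 81 < 3211/31 ≤ 256 = 4⁴, so L = 4.

4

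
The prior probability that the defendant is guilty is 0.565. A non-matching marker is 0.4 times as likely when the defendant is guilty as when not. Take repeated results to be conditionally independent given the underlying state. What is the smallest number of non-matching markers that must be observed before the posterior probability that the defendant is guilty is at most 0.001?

8

Prior odds: 0.565 ÷ 0.435 = 113/87.
Likelihood ratio per non-matching marker = 0.4.
Target odds: 0.001 ÷ 0.999 = 1/999.
Require 0.4ⁿ ≤ 1/999 ÷ (113/87) = 29/37629.
0.4⁷ = 128/78125 is still above 29/37629 but 0.4⁸ = 256/390625 is at or below it, so n = 8.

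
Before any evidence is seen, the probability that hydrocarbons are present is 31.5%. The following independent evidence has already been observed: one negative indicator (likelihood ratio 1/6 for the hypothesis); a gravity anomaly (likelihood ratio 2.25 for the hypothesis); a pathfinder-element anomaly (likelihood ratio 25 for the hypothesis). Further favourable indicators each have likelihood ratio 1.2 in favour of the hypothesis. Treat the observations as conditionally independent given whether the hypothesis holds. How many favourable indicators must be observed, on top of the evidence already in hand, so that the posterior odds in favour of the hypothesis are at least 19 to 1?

9

Prior odds = 0.315/0.685 = 63/137.
Combined Bayes factor of the evidence already in hand = (1/6) × 2.25 × 25 = 9.375.
Odds after that evidence = (63/137) × 9.375 = 4725/1096.
Target odds = 19.
Need 1.2ⁿ ≥ 19 ÷ (4725/1096) = 20824/4725.
1.2⁸ = 1679616/390625 falls short of 20824/4725 but 1.2⁹ = 10077696/1953125 reaches it, so n = 9.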